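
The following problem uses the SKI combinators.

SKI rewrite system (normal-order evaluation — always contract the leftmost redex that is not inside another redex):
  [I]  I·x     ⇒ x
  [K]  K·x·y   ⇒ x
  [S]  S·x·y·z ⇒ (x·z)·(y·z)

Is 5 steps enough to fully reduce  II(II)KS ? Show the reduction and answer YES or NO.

Answer: YES — reaches normal form KS in 4 ≤ 5 steps

Derivation:
  start: II(II)KS
  [1] I(II)KS
  [2] IIKS
  [3] IKS
  [4] KS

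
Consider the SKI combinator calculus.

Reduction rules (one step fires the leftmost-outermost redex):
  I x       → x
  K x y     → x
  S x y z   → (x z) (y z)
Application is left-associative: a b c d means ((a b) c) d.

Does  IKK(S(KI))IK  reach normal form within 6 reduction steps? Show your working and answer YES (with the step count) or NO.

Answer: YES — reaches normal form I in 3 ≤ 6 steps

Reduction:
  start: IKK(S(KI))IK
  [1] KK(S(KI))IK
  [2] KIK
  [3] I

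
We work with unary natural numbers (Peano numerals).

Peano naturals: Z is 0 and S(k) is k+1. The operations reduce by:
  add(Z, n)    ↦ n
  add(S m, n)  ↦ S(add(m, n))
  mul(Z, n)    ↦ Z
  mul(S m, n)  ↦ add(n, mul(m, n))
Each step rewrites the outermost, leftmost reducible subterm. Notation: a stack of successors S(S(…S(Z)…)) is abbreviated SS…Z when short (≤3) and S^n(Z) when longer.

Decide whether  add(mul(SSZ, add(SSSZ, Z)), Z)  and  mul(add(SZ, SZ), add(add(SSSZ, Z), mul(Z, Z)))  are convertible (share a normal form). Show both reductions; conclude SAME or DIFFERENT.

Term A:
  start: add(mul(SSZ, add(SSSZ, Z)), Z)
  [1] add(add(add(SSSZ, Z), mul(SZ, add(SSSZ, Z))), Z)
  [2] add(add(S(add(SSZ, Z)), mul(SZ, add(SSSZ, Z))), Z)
  [3] add(S(add(add(SSZ, Z), mul(SZ, add(SSSZ, Z)))), Z)
  [4] S(add(add(add(SSZ, Z), mul(SZ, add(SSSZ, Z))), Z))
  [5] S(add(add(S(add(SZ, Z)), mul(SZ, add(SSSZ, Z))), Z))
  [6] S(add(S(add(add(SZ, Z), mul(SZ, add(SSSZ, Z)))), Z))
  [7] S(S(add(add(add(SZ, Z), mul(SZ, add(SSSZ, Z))), Z)))
  [8] S(S(add(add(S(add(Z, Z)), mul(SZ, add(SSSZ, Z))), Z)))
  [9] S(S(add(S(add(add(Z, Z), mul(SZ, add(SSSZ, Z)))), Z)))
  [10] S(S(S(add(add(add(Z, Z), mul(SZ, add(SSSZ, Z))), Z))))
  [11] S(S(S(add(add(Z, mul(SZ, add(SSSZ, Z))), Z))))
  [12] S(S(S(add(mul(SZ, add(SSSZ, Z)), Z))))
  [13] S(S(S(add(add(add(SSSZ, Z), mul(Z, add(SSSZ, Z))), Z))))
  [14] S(S(S(add(add(S(add(SSZ, Z)), mul(Z, add(SSSZ, Z))), Z))))
  [15] S(S(S(add(S(add(add(SSZ, Z), mul(Z, add(SSSZ, Z)))), Z))))
  [16] S(S(S(S(add(add(add(SSZ, Z), mul(Z, add(SSSZ, Z))), Z)))))
  [17] S(S(S(S(add(add(S(add(SZ, Z)), mul(Z, add(SSSZ, Z))), Z)))))
  [18] S(S(S(S(add(S(add(add(SZ, Z), mul(Z, add(SSSZ, Z)))), Z)))))
  [19] S(S(S(S(S(add(add(add(SZ, Z), mul(Z, add(SSSZ, Z))), Z))))))
  [20] S(S(S(S(S(add(add(S(add(Z, Z)), mul(Z, add(SSSZ, Z))), Z))))))
  [21] S(S(S(S(S(add(S(add(add(Z, Z), mul(Z, add(SSSZ, Z)))), Z))))))
  [22] S(S(S(S(S(S(add(add(add(Z, Z), mul(Z, add(SSSZ, Z))), Z)))))))
  [23] S(S(S(S(S(S(add(add(Z, mul(Z, add(SSSZ, Z))), Z)))))))
  [24] S(S(S(S(S(S(add(mul(Z, add(SSSZ, Z)), Z)))))))
  [25] S(S(S(S(S(S(add(Z, Z)))))))
  [26] S^6(Z)

Term B:
  start: mul(add(SZ, SZ), add(add(SSSZ, Z), mul(Z, Z)))
  [1] mul(S(add(Z, SZ)), add(add(SSSZ, Z), mul(Z, Z)))
  [2] add(add(add(SSSZ, Z), mul(Z, Z)), mul(add(Z, SZ), add(add(SSSZ, Z), mul(Z, Z))))
  [3] add(add(S(add(SSZ, Z)), mul(Z, Z)), mul(add(Z, SZ), add(add(SSSZ, Z), mul(Z, Z))))
  [4] add(S(add(add(SSZ, Z), mul(Z, Z))), mul(add(Z, SZ), add(add(SSSZ, Z), mul(Z, Z))))
  [5] S(add(add(add(SSZ, Z), mul(Z, Z)), mul(add(Z, SZ), add(add(SSSZ, Z), mul(Z, Z)))))
  [6] S(add(add(S(add(SZ, Z)), mul(Z, Z)), mul(add(Z, SZ), add(add(SSSZ, Z), mul(Z, Z)))))
  [7] S(add(S(add(add(SZ, Z), mul(Z, Z))), mul(add(Z, SZ), add(add(SSSZ, Z), mul(Z, Z)))))
  [8] S(S(add(add(add(SZ, Z), mul(Z, Z)), mul(add(Z, SZ), add(add(SSSZ, Z), mul(Z, Z))))))
  [9] S(S(add(add(S(add(Z, Z)), mul(Z, Z)), mul(add(Z, SZ), add(add(SSSZ, Z), mul(Z, Z))))))
  [10] S(S(add(S(add(add(Z, Z), mul(Z, Z))), mul(add(Z, SZ), add(add(SSSZ, Z), mul(Z, Z))))))
  [11] S(S(S(add(add(add(Z, Z), mul(Z, Z)), mul(add(Z, SZ), add(add(SSSZ, Z), mul(Z, Z)))))))
  [12] S(S(S(add(add(Z, mul(Z, Z)), mul(add(Z, SZ), add(add(SSSZ, Z), mul(Z, Z)))))))
  [13] S(S(S(add(mul(Z, Z), mul(add(Z, SZ), add(add(SSSZ, Z), mul(Z, Z)))))))
  [14] S(S(S(add(Z, mul(add(Z, SZ), add(add(SSSZ, Z), mul(Z, Z)))))))
  [15] S(S(S(mul(add(Z, SZ), add(add(SSSZ, Z), mul(Z, Z))))))
  [16] S(S(S(mul(SZ, add(add(SSSZ, Z), mul(Z, Z))))))
  [17] S(S(S(add(add(add(SSSZ, Z), mul(Z, Z)), mul(Z, add(add(SSSZ, Z), mul(Z, Z)))))))
  [18] S(S(S(add(add(S(add(SSZ, Z)), mul(Z, Z)), mul(Z, add(add(SSSZ, Z), mul(Z, Z)))))))
  [19] S(S(S(add(S(add(add(SSZ, Z), mul(Z, Z))), mul(Z, add(add(SSSZ, Z), mul(Z, Z)))))))
  [20] S(S(S(S(add(add(add(SSZ, Z), mul(Z, Z)), mul(Z, add(add(SSSZ, Z), mul(Z, Z))))))))
  [21] S(S(S(S(add(add(S(add(SZ, Z)), mul(Z, Z)), mul(Z, add(add(SSSZ, Z), mul(Z, Z))))))))
  [22] S(S(S(S(add(S(add(add(SZ, Z), mul(Z, Z))), mul(Z, add(add(SSSZ, Z), mul(Z, Z))))))))
  [23] S(S(S(S(S(add(add(add(SZ, Z), mul(Z, Z)), mul(Z, add(add(SSSZ, Z), mul(Z, Z)))))))))
  [24] S(S(S(S(S(add(add(S(add(Z, Z)), mul(Z, Z)), mul(Z, add(add(SSSZ, Z), mul(Z, Z)))))))))
  [25] S(S(S(S(S(add(S(add(add(Z, Z), mul(Z, Z))), mul(Z, add(add(SSSZ, Z), mul(Z, Z)))))))))
  [26] S(S(S(S(S(S(add(add(add(Z, Z), mul(Z, Z)), mul(Z, add(add(SSSZ, Z), mul(Z, Z))))))))))
  [27] S(S(S(S(S(S(add(add(Z, mul(Z, Z)), mul(Z, add(add(SSSZ, Z), mul(Z, Z))))))))))
  [28] S(S(S(S(S(S(add(mul(Z, Z), mul(Z, add(add(SSSZ, Z), mul(Z, Z))))))))))
  [29] S(S(S(S(S(S(add(Z, mul(Z, add(add(SSSZ, Z), mul(Z, Z))))))))))
  [30] S(S(S(S(S(S(mul(Z, add(add(SSSZ, Z), mul(Z, Z)))))))))
  [31] S^6(Z)

Answer: SAME — A ⇓ S^6(Z), B ⇓ S^6(Z)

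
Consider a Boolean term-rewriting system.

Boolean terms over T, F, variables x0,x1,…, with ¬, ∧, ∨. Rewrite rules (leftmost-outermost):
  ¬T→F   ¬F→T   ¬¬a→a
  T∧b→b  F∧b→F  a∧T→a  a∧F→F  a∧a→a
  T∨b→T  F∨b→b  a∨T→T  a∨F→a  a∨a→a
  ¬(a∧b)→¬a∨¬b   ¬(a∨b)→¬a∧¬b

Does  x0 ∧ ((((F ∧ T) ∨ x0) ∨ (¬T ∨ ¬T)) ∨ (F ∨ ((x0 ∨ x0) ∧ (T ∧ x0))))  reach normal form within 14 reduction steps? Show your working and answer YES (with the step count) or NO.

  start: x0 ∧ ((((F ∧ T) ∨ x0) ∨ (¬T ∨ ¬T)) ∨ (F ∨ ((x0 ∨ x0) ∧ (T ∧ x0))))
  [1] x0 ∧ (((F ∨ x0) ∨ (¬T ∨ ¬T)) ∨ (F ∨ ((x0 ∨ x0) ∧ (T ∧ x0))))
  [2] x0 ∧ ((x0 ∨ (¬T ∨ ¬T)) ∨ (F ∨ ((x0 ∨ x0) ∧ (T ∧ x0))))
  [3] x0 ∧ ((x0 ∨ ¬T) ∨ (F ∨ ((x0 ∨ x0) ∧ (T ∧ x0))))
  [4] x0 ∧ ((x0 ∨ F) ∨ (F ∨ ((x0 ∨ x0) ∧ (T ∧ x0))))
  [5] x0 ∧ (x0 ∨ (F ∨ ((x0 ∨ x0) ∧ (T ∧ x0))))
  [6] x0 ∧ (x0 ∨ ((x0 ∨ x0) ∧ (T ∧ x0)))
  [7] x0 ∧ (x0 ∨ (x0 ∧ (T ∧ x0)))
  [8] x0 ∧ (x0 ∨ (x0 ∧ x0))
  [9] x0 ∧ (x0 ∨ x0)
  [10] x0 ∧ x0
  [11] x0

Answer: YES — reaches normal form x0 in 11 ≤ 14 steps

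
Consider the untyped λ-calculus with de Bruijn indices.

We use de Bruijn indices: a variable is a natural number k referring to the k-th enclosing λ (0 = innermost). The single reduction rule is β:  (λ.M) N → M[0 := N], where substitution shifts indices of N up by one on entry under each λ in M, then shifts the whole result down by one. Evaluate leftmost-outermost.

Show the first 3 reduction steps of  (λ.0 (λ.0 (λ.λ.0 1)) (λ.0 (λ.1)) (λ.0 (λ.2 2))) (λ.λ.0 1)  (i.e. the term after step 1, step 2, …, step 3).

Answer: after 3 steps: (λ.0 (λ.1)) (λ.0 (λ.λ.0 1)) (λ.0 (λ.(λ.λ.0 1) (λ.λ.0 1)))

Working:
  start: (λ.0 (λ.0 (λ.λ.0 1)) (λ.0 (λ.1)) (λ.0 (λ.2 2))) (λ.λ.0 1)
  →1  (λ.λ.0 1) (λ.0 (λ.λ.0 1)) (λ.0 (λ.1)) (λ.0 (λ.(λ.λ.0 1) (λ.λ.0 1)))
  →2  (λ.0 (λ.0 (λ.λ.0 1))) (λ.0 (λ.1)) (λ.0 (λ.(λ.λ.0 1) (λ.λ.0 1)))
  →3  (λ.0 (λ.1)) (λ.0 (λ.λ.0 1)) (λ.0 (λ.(λ.λ.0 1) (λ.λ.0 1)))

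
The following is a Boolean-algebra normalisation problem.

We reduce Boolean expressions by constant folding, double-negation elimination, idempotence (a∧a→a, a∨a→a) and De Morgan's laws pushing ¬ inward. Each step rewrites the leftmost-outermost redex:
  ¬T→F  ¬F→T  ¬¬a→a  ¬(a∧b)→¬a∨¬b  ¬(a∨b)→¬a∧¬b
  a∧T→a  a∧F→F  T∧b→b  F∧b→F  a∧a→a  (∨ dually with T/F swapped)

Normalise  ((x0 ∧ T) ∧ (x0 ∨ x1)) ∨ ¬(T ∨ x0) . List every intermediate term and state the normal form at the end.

  start: ((x0 ∧ T) ∧ (x0 ∨ x1)) ∨ ¬(T ∨ x0)
  →1  (x0 ∧ (x0 ∨ x1)) ∨ ¬(T ∨ x0)
  →2  (x0 ∧ (x0 ∨ x1)) ∨ (¬T ∧ ¬x0)
  →3  (x0 ∧ (x0 ∨ x1)) ∨ (F ∧ ¬x0)
  →4  (x0 ∧ (x0 ∨ x1)) ∨ F
  →5  x0 ∧ (x0 ∨ x1)

Answer: normal form = x0 ∧ (x0 ∨ x1)  (in 5 steps)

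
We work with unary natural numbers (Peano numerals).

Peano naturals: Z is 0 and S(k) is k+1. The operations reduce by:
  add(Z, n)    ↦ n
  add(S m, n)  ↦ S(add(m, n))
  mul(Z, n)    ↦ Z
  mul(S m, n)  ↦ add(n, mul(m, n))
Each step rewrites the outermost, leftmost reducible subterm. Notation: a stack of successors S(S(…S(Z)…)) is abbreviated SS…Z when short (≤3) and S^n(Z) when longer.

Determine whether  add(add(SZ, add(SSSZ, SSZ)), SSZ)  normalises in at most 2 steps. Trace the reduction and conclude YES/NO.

  start: add(add(SZ, add(SSSZ, SSZ)), SSZ)
  [1] add(S(add(Z, add(SSSZ, SSZ))), SSZ)
  [2] S(add(add(Z, add(SSSZ, SSZ)), SSZ))

Answer: NO — after 2 steps the term is S(add(add(Z, add(SSSZ, SSZ)), SSZ)), not yet normal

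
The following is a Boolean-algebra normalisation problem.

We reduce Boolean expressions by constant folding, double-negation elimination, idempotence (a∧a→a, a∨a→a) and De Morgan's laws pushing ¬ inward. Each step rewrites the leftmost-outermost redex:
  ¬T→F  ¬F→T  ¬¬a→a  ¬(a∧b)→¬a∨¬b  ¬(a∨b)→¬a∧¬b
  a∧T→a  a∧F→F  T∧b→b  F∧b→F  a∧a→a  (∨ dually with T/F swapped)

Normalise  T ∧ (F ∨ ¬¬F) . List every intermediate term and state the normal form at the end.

Answer: normal form = F  (in 3 steps)

Derivation:
  start: T ∧ (F ∨ ¬¬F)
  [1] F ∨ ¬¬F
  [2] ¬¬F
  [3] F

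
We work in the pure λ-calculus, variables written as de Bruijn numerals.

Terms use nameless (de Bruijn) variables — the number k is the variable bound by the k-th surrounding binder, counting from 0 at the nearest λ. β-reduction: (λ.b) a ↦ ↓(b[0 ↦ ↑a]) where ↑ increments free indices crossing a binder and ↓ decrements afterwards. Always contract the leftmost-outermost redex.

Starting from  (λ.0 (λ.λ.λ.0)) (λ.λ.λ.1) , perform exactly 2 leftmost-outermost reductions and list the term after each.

Answer: after 2 steps: λ.λ.1

Reduction:
  start: (λ.0 (λ.λ.λ.0)) (λ.λ.λ.1)
  →1  (λ.λ.λ.1) (λ.λ.λ.0)
  →2  λ.λ.1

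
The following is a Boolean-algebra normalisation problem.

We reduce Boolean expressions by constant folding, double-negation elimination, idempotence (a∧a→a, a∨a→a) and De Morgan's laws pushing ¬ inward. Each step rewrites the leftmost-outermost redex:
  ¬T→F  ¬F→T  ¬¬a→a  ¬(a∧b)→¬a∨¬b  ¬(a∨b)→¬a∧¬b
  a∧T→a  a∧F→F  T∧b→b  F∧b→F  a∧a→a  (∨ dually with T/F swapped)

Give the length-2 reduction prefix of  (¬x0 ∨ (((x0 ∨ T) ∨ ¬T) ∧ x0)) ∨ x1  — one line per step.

  start: (¬x0 ∨ (((x0 ∨ T) ∨ ¬T) ∧ x0)) ∨ x1
  step 1: (¬x0 ∨ ((T ∨ ¬T) ∧ x0)) ∨ x1
  step 2: (¬x0 ∨ (T ∧ x0)) ∨ x1

Answer: after 2 steps: (¬x0 ∨ (T ∧ x0)) ∨ x1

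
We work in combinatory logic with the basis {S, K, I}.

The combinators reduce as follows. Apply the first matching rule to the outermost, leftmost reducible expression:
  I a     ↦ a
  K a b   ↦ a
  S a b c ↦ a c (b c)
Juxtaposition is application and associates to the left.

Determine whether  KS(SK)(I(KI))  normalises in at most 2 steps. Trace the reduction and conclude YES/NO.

  start: KS(SK)(I(KI))
  step 1: S(I(KI))
  step 2: S(KI)

Answer: YES — reaches normal form S(KI) in 2 ≤ 2 steps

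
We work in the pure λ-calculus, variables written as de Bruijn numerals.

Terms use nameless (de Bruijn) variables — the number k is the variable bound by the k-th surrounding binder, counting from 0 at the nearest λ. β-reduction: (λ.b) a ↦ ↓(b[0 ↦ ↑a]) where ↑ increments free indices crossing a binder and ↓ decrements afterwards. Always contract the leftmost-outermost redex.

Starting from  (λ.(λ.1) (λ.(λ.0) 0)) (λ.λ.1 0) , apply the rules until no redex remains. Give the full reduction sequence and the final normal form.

Answer: normal form = λ.λ.1 0  (in 2 steps)

Reduction:
  start: (λ.(λ.1) (λ.(λ.0) 0)) (λ.λ.1 0)
  [1] (λ.λ.λ.1 0) (λ.(λ.0) 0)
  [2] λ.λ.1 0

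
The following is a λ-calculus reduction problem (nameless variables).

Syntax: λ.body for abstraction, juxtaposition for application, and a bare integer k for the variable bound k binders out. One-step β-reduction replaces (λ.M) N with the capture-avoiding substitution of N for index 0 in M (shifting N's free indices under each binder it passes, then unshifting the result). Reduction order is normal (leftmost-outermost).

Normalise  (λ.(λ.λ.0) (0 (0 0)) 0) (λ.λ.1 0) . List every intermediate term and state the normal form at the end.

Answer: normal form = λ.λ.1 0  (in 3 steps)

Derivation:
  start: (λ.(λ.λ.0) (0 (0 0)) 0) (λ.λ.1 0)
  step 1: (λ.λ.0) ((λ.λ.1 0) ((λ.λ.1 0) (λ.λ.1 0))) (λ.λ.1 0)
  step 2: (λ.0) (λ.λ.1 0)
  step 3: λ.λ.1 0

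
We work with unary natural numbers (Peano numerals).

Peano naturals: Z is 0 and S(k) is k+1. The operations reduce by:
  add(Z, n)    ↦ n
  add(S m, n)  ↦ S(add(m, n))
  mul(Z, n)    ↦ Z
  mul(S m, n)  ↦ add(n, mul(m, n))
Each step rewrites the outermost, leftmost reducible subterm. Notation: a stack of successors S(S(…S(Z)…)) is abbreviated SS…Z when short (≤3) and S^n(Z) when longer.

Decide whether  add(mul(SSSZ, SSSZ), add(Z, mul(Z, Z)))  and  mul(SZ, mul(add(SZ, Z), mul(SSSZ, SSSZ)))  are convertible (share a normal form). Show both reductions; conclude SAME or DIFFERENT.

Term A:
  start: add(mul(SSSZ, SSSZ), add(Z, mul(Z, Z)))
  [1] add(add(SSSZ, mul(SSZ, SSSZ)), add(Z, mul(Z, Z)))
  [2] add(S(add(SSZ, mul(SSZ, SSSZ))), add(Z, mul(Z, Z)))
  [3] S(add(add(SSZ, mul(SSZ, SSSZ)), add(Z, mul(Z, Z))))
  [4] S(add(S(add(SZ, mul(SSZ, SSSZ))), add(Z, mul(Z, Z))))
  [5] S(S(add(add(SZ, mul(SSZ, SSSZ)), add(Z, mul(Z, Z)))))
  [6] S(S(add(S(add(Z, mul(SSZ, SSSZ))), add(Z, mul(Z, Z)))))
  [7] S(S(S(add(add(Z, mul(SSZ, SSSZ)), add(Z, mul(Z, Z))))))
  [8] S(S(S(add(mul(SSZ, SSSZ), add(Z, mul(Z, Z))))))
  [9] S(S(S(add(add(SSSZ, mul(SZ, SSSZ)), add(Z, mul(Z, Z))))))
  [10] S(S(S(add(S(add(SSZ, mul(SZ, SSSZ))), add(Z, mul(Z, Z))))))
  [11] S(S(S(S(add(add(SSZ, mul(SZ, SSSZ)), add(Z, mul(Z, Z)))))))
  [12] S(S(S(S(add(S(add(SZ, mul(SZ, SSSZ))), add(Z, mul(Z, Z)))))))
  [13] S(S(S(S(S(add(add(SZ, mul(SZ, SSSZ)), add(Z, mul(Z, Z))))))))
  [14] S(S(S(S(S(add(S(add(Z, mul(SZ, SSSZ))), add(Z, mul(Z, Z))))))))
  [15] S(S(S(S(S(S(add(add(Z, mul(SZ, SSSZ)), add(Z, mul(Z, Z)))))))))
  [16] S(S(S(S(S(S(add(mul(SZ, SSSZ), add(Z, mul(Z, Z)))))))))
  [17] S(S(S(S(S(S(add(add(SSSZ, mul(Z, SSSZ)), add(Z, mul(Z, Z)))))))))
  [18] S(S(S(S(S(S(add(S(add(SSZ, mul(Z, SSSZ))), add(Z, mul(Z, Z)))))))))
  [19] S(S(S(S(S(S(S(add(add(SSZ, mul(Z, SSSZ)), add(Z, mul(Z, Z))))))))))
  [20] S(S(S(S(S(S(S(add(S(add(SZ, mul(Z, SSSZ))), add(Z, mul(Z, Z))))))))))
  [21] S(S(S(S(S(S(S(S(add(add(SZ, mul(Z, SSSZ)), add(Z, mul(Z, Z)))))))))))
  [22] S(S(S(S(S(S(S(S(add(S(add(Z, mul(Z, SSSZ))), add(Z, mul(Z, Z)))))))))))
  [23] S(S(S(S(S(S(S(S(S(add(add(Z, mul(Z, SSSZ)), add(Z, mul(Z, Z))))))))))))
  [24] S(S(S(S(S(S(S(S(S(add(mul(Z, SSSZ), add(Z, mul(Z, Z))))))))))))
  [25] S(S(S(S(S(S(S(S(S(add(Z, add(Z, mul(Z, Z))))))))))))
  [26] S(S(S(S(S(S(S(S(S(add(Z, mul(Z, Z)))))))))))
  [27] S(S(S(S(S(S(S(S(S(mul(Z, Z))))))))))
  [28] S^9(Z)

Term B:
  start: mul(SZ, mul(add(SZ, Z), mul(SSSZ, SSSZ)))
  [1] add(mul(add(SZ, Z), mul(SSSZ, SSSZ)), mul(Z, mul(add(SZ, Z), mul(SSSZ, SSSZ))))
  [2] add(mul(S(add(Z, Z)), mul(SSSZ, SSSZ)), mul(Z, mul(add(SZ, Z), mul(SSSZ, SSSZ))))
  [3] add(add(mul(SSSZ, SSSZ), mul(add(Z, Z), mul(SSSZ, SSSZ))), mul(Z, mul(add(SZ, Z), mul(SSSZ, SSSZ))))
  [4] add(add(add(SSSZ, mul(SSZ, SSSZ)), mul(add(Z, Z), mul(SSSZ, SSSZ))), mul(Z, mul(add(SZ, Z), mul(SSSZ, SSSZ))))
  [5] add(add(S(add(SSZ, mul(SSZ, SSSZ))), mul(add(Z, Z), mul(SSSZ, SSSZ))), mul(Z, mul(add(SZ, Z), mul(SSSZ, SSSZ))))
  [6] add(S(add(add(SSZ, mul(SSZ, SSSZ)), mul(add(Z, Z), mul(SSSZ, SSSZ)))), mul(Z, mul(add(SZ, Z), mul(SSSZ, SSSZ))))
  [7] S(add(add(add(SSZ, mul(SSZ, SSSZ)), mul(add(Z, Z), mul(SSSZ, SSSZ))), mul(Z, mul(add(SZ, Z), mul(SSSZ, SSSZ)))))
  [8] S(add(add(S(add(SZ, mul(SSZ, SSSZ))), mul(add(Z, Z), mul(SSSZ, SSSZ))), mul(Z, mul(add(SZ, Z), mul(SSSZ, SSSZ)))))
  [9] S(add(S(add(add(SZ, mul(SSZ, SSSZ)), mul(add(Z, Z), mul(SSSZ, SSSZ)))), mul(Z, mul(add(SZ, Z), mul(SSSZ, SSSZ)))))
  [10] S(S(add(add(add(SZ, mul(SSZ, SSSZ)), mul(add(Z, Z), mul(SSSZ, SSSZ))), mul(Z, mul(add(SZ, Z), mul(SSSZ, SSSZ))))))
  [11] S(S(add(add(S(add(Z, mul(SSZ, SSSZ))), mul(add(Z, Z), mul(SSSZ, SSSZ))), mul(Z, mul(add(SZ, Z), mul(SSSZ, SSSZ))))))
  [12] S(S(add(S(add(add(Z, mul(SSZ, SSSZ)), mul(add(Z, Z), mul(SSSZ, SSSZ)))), mul(Z, mul(add(SZ, Z), mul(SSSZ, SSSZ))))))
  [13] S(S(S(add(add(add(Z, mul(SSZ, SSSZ)), mul(add(Z, Z), mul(SSSZ, SSSZ))), mul(Z, mul(add(SZ, Z), mul(SSSZ, SSSZ)))))))
  [14] S(S(S(add(add(mul(SSZ, SSSZ), mul(add(Z, Z), mul(SSSZ, SSSZ))), mul(Z, mul(add(SZ, Z), mul(SSSZ, SSSZ)))))))
  [15] S(S(S(add(add(add(SSSZ, mul(SZ, SSSZ)), mul(add(Z, Z), mul(SSSZ, SSSZ))), mul(Z, mul(add(SZ, Z), mul(SSSZ, SSSZ)))))))
  [16] S(S(S(add(add(S(add(SSZ, mul(SZ, SSSZ))), mul(add(Z, Z), mul(SSSZ, SSSZ))), mul(Z, mul(add(SZ, Z), mul(SSSZ, SSSZ)))))))
  [17] S(S(S(add(S(add(add(SSZ, mul(SZ, SSSZ)), mul(add(Z, Z), mul(SSSZ, SSSZ)))), mul(Z, mul(add(SZ, Z), mul(SSSZ, SSSZ)))))))
  [18] S(S(S(S(add(add(add(SSZ, mul(SZ, SSSZ)), mul(add(Z, Z), mul(SSSZ, SSSZ))), mul(Z, mul(add(SZ, Z), mul(SSSZ, SSSZ))))))))
  [19] S(S(S(S(add(add(S(add(SZ, mul(SZ, SSSZ))), mul(add(Z, Z), mul(SSSZ, SSSZ))), mul(Z, mul(add(SZ, Z), mul(SSSZ, SSSZ))))))))
  [20] S(S(S(S(add(S(add(add(SZ, mul(SZ, SSSZ)), mul(add(Z, Z), mul(SSSZ, SSSZ)))), mul(Z, mul(add(SZ, Z), mul(SSSZ, SSSZ))))))))
  [21] S(S(S(S(S(add(add(add(SZ, mul(SZ, SSSZ)), mul(add(Z, Z), mul(SSSZ, SSSZ))), mul(Z, mul(add(SZ, Z), mul(SSSZ, SSSZ)))))))))
  [22] S(S(S(S(S(add(add(S(add(Z, mul(SZ, SSSZ))), mul(add(Z, Z), mul(SSSZ, SSSZ))), mul(Z, mul(add(SZ, Z), mul(SSSZ, SSSZ)))))))))
  [23] S(S(S(S(S(add(S(add(add(Z, mul(SZ, SSSZ)), mul(add(Z, Z), mul(SSSZ, SSSZ)))), mul(Z, mul(add(SZ, Z), mul(SSSZ, SSSZ)))))))))
  [24] S(S(S(S(S(S(add(add(add(Z, mul(SZ, SSSZ)), mul(add(Z, Z), mul(SSSZ, SSSZ))), mul(Z, mul(add(SZ, Z), mul(SSSZ, SSSZ))))))))))
  [25] S(S(S(S(S(S(add(add(mul(SZ, SSSZ), mul(add(Z, Z), mul(SSSZ, SSSZ))), mul(Z, mul(add(SZ, Z), mul(SSSZ, SSSZ))))))))))
  [26] S(S(S(S(S(S(add(add(add(SSSZ, mul(Z, SSSZ)), mul(add(Z, Z), mul(SSSZ, SSSZ))), mul(Z, mul(add(SZ, Z), mul(SSSZ, SSSZ))))))))))
  [27] S(S(S(S(S(S(add(add(S(add(SSZ, mul(Z, SSSZ))), mul(add(Z, Z), mul(SSSZ, SSSZ))), mul(Z, mul(add(SZ, Z), mul(SSSZ, SSSZ))))))))))
  [28] S(S(S(S(S(S(add(S(add(add(SSZ, mul(Z, SSSZ)), mul(add(Z, Z), mul(SSSZ, SSSZ)))), mul(Z, mul(add(SZ, Z), mul(SSSZ, SSSZ))))))))))
  [29] S(S(S(S(S(S(S(add(add(add(SSZ, mul(Z, SSSZ)), mul(add(Z, Z), mul(SSSZ, SSSZ))), mul(Z, mul(add(SZ, Z), mul(SSSZ, SSSZ)))))))))))
  [30] S(S(S(S(S(S(S(add(add(S(add(SZ, mul(Z, SSSZ))), mul(add(Z, Z), mul(SSSZ, SSSZ))), mul(Z, mul(add(SZ, Z), mul(SSSZ, SSSZ)))))))))))
  [31] S(S(S(S(S(S(S(add(S(add(add(SZ, mul(Z, SSSZ)), mul(add(Z, Z), mul(SSSZ, SSSZ)))), mul(Z, mul(add(SZ, Z), mul(SSSZ, SSSZ)))))))))))
  [32] S(S(S(S(S(S(S(S(add(add(add(SZ, mul(Z, SSSZ)), mul(add(Z, Z), mul(SSSZ, SSSZ))), mul(Z, mul(add(SZ, Z), mul(SSSZ, SSSZ))))))))))))
  [33] S(S(S(S(S(S(S(S(add(add(S(add(Z, mul(Z, SSSZ))), mul(add(Z, Z), mul(SSSZ, SSSZ))), mul(Z, mul(add(SZ, Z), mul(SSSZ, SSSZ))))))))))))
  [34] S(S(S(S(S(S(S(S(add(S(add(add(Z, mul(Z, SSSZ)), mul(add(Z, Z), mul(SSSZ, SSSZ)))), mul(Z, mul(add(SZ, Z), mul(SSSZ, SSSZ))))))))))))
  [35] S(S(S(S(S(S(S(S(S(add(add(add(Z, mul(Z, SSSZ)), mul(add(Z, Z), mul(SSSZ, SSSZ))), mul(Z, mul(add(SZ, Z), mul(SSSZ, SSSZ)))))))))))))
  [36] S(S(S(S(S(S(S(S(S(add(add(mul(Z, SSSZ), mul(add(Z, Z), mul(SSSZ, SSSZ))), mul(Z, mul(add(SZ, Z), mul(SSSZ, SSSZ)))))))))))))
  [37] S(S(S(S(S(S(S(S(S(add(add(Z, mul(add(Z, Z), mul(SSSZ, SSSZ))), mul(Z, mul(add(SZ, Z), mul(SSSZ, SSSZ)))))))))))))
  [38] S(S(S(S(S(S(S(S(S(add(mul(add(Z, Z), mul(SSSZ, SSSZ)), mul(Z, mul(add(SZ, Z), mul(SSSZ, SSSZ)))))))))))))
  [39] S(S(S(S(S(S(S(S(S(add(mul(Z, mul(SSSZ, SSSZ)), mul(Z, mul(add(SZ, Z), mul(SSSZ, SSSZ)))))))))))))
  [40] S(S(S(S(S(S(S(S(S(add(Z, mul(Z, mul(add(SZ, Z), mul(SSSZ, SSSZ)))))))))))))
  [41] S(S(S(S(S(S(S(S(S(mul(Z, mul(add(SZ, Z), mul(SSSZ, SSSZ))))))))))))
  [42] S^9(Z)

Answer: SAME — A ⇓ S^9(Z), B ⇓ S^9(Z)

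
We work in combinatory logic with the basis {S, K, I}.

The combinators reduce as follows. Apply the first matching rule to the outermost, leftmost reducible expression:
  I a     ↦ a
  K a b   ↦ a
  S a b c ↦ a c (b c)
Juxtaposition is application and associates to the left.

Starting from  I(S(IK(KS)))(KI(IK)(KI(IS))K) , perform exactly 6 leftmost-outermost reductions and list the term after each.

  start: I(S(IK(KS)))(KI(IK)(KI(IS))K)
  →1  S(IK(KS))(KI(IK)(KI(IS))K)
  →2  S(K(KS))(KI(IK)(KI(IS))K)
  →3  S(K(KS))(I(KI(IS))K)
  →4  S(K(KS))(KI(IS)K)
  →5  S(K(KS))(IK)
  →6  S(K(KS))K

Answer: after 6 steps: S(K(KS))K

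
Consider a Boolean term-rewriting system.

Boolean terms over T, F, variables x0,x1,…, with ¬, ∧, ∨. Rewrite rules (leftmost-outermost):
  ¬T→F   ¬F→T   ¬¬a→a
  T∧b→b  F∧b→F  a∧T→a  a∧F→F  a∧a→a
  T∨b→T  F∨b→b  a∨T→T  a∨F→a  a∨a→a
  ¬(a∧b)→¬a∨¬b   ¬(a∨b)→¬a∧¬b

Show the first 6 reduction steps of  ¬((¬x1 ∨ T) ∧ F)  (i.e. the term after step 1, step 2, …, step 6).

  start: ¬((¬x1 ∨ T) ∧ F)
  step 1: ¬(¬x1 ∨ T) ∨ ¬F
  step 2: (¬¬x1 ∧ ¬T) ∨ ¬F
  step 3: (x1 ∧ ¬T) ∨ ¬F
  step 4: (x1 ∧ F) ∨ ¬F
  step 5: F ∨ ¬F
  step 6: ¬F

Answer: after 6 steps: ¬F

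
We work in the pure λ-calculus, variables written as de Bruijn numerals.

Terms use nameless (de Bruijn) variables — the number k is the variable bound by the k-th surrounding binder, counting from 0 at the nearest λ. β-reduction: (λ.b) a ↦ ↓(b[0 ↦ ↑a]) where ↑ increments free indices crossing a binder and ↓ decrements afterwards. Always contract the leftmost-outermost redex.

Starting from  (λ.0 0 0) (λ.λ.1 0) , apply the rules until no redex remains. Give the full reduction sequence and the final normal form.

  start: (λ.0 0 0) (λ.λ.1 0)
  →1  (λ.λ.1 0) (λ.λ.1 0) (λ.λ.1 0)
  →2  (λ.(λ.λ.1 0) 0) (λ.λ.1 0)
  →3  (λ.λ.1 0) (λ.λ.1 0)
  →4  λ.(λ.λ.1 0) 0
  →5  λ.λ.1 0

Answer: normal form = λ.λ.1 0  (in 5 steps)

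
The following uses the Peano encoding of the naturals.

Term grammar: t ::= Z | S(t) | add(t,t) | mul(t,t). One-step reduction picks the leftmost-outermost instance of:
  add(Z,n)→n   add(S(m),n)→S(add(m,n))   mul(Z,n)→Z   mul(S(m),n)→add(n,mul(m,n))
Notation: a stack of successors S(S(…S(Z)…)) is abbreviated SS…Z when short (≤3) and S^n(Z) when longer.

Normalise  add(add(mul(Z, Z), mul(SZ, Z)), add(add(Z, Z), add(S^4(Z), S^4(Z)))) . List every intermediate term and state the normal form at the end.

Answer: normal form = S^8(Z)  (in 13 steps)

Derivation:
  start: add(add(mul(Z, Z), mul(SZ, Z)), add(add(Z, Z), add(S^4(Z), S^4(Z))))
  step 1: add(add(Z, mul(SZ, Z)), add(add(Z, Z), add(S^4(Z), S^4(Z))))
  step 2: add(mul(SZ, Z), add(add(Z, Z), add(S^4(Z), S^4(Z))))
  step 3: add(add(Z, mul(Z, Z)), add(add(Z, Z), add(S^4(Z), S^4(Z))))
  step 4: add(mul(Z, Z), add(add(Z, Z), add(S^4(Z), S^4(Z))))
  step 5: add(Z, add(add(Z, Z), add(S^4(Z), S^4(Z))))
  step 6: add(add(Z, Z), add(S^4(Z), S^4(Z)))
  step 7: add(Z, add(S^4(Z), S^4(Z)))
  step 8: add(S^4(Z), S^4(Z))
  step 9: S(add(SSSZ, S^4(Z)))
  step 10: S(S(add(SSZ, S^4(Z))))
  step 11: S(S(S(add(SZ, S^4(Z)))))
  step 12: S(S(S(S(add(Z, S^4(Z))))))
  step 13: S^8(Z)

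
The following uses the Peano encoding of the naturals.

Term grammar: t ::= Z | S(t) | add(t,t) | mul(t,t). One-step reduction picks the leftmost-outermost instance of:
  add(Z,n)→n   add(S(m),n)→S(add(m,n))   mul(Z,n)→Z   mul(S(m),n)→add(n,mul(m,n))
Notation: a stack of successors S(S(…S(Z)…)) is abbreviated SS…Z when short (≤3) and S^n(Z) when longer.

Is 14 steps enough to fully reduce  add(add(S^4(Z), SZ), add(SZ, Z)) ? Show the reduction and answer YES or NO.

  start: add(add(S^4(Z), SZ), add(SZ, Z))
  [1] add(S(add(SSSZ, SZ)), add(SZ, Z))
  [2] S(add(add(SSSZ, SZ), add(SZ, Z)))
  [3] S(add(S(add(SSZ, SZ)), add(SZ, Z)))
  [4] S(S(add(add(SSZ, SZ), add(SZ, Z))))
  [5] S(S(add(S(add(SZ, SZ)), add(SZ, Z))))
  [6] S(S(S(add(add(SZ, SZ), add(SZ, Z)))))
  [7] S(S(S(add(S(add(Z, SZ)), add(SZ, Z)))))
  [8] S(S(S(S(add(add(Z, SZ), add(SZ, Z))))))
  [9] S(S(S(S(add(SZ, add(SZ, Z))))))
  [10] S(S(S(S(S(add(Z, add(SZ, Z)))))))
  [11] S(S(S(S(S(add(SZ, Z))))))
  [12] S(S(S(S(S(S(add(Z, Z)))))))
  [13] S^6(Z)

Answer: YES — reaches normal form S^6(Z) in 13 ≤ 14 steps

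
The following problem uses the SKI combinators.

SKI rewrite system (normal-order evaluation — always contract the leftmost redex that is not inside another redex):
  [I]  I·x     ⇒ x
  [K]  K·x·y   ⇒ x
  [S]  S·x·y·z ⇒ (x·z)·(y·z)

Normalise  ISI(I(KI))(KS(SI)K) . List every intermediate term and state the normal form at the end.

  start: ISI(I(KI))(KS(SI)K)
  →1  SI(I(KI))(KS(SI)K)
  →2  I(KS(SI)K)(I(KI)(KS(SI)K))
  →3  KS(SI)K(I(KI)(KS(SI)K))
  →4  SK(I(KI)(KS(SI)K))
  →5  SK(KI(KS(SI)K))
  →6  SKI

Answer: normal form = SKI  (in 6 steps)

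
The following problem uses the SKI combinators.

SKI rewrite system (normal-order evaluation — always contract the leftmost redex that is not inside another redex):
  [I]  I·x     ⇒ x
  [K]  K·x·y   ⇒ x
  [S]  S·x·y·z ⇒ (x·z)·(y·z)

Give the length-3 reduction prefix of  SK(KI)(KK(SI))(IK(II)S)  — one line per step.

Answer: after 3 steps: K(IK(II)S)

Reduction:
  start: SK(KI)(KK(SI))(IK(II)S)
  step 1: K(KK(SI))(KI(KK(SI)))(IK(II)S)
  step 2: KK(SI)(IK(II)S)
  step 3: K(IK(II)S)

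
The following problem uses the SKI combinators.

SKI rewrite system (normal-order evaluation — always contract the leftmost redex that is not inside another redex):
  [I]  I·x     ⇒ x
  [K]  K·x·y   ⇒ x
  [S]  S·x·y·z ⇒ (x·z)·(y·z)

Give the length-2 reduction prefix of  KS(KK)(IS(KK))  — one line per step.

  start: KS(KK)(IS(KK))
  step 1: S(IS(KK))
  step 2: S(S(KK))

Answer: after 2 steps: S(S(KK))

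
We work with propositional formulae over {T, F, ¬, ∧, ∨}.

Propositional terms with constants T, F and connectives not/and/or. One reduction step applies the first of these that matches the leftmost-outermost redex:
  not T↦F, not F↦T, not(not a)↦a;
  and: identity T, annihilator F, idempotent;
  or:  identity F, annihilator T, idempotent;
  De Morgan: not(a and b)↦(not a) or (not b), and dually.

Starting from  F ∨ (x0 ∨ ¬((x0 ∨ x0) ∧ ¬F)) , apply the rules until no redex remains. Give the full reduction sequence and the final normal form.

Answer: normal form = x0 ∨ ¬x0  (in 6 steps)

Working:
  start: F ∨ (x0 ∨ ¬((x0 ∨ x0) ∧ ¬F))
  →1  x0 ∨ ¬((x0 ∨ x0) ∧ ¬F)
  →2  x0 ∨ (¬(x0 ∨ x0) ∨ ¬¬F)
  →3  x0 ∨ ((¬x0 ∧ ¬x0) ∨ ¬¬F)
  →4  x0 ∨ (¬x0 ∨ ¬¬F)
  →5  x0 ∨ (¬x0 ∨ F)
  →6  x0 ∨ ¬x0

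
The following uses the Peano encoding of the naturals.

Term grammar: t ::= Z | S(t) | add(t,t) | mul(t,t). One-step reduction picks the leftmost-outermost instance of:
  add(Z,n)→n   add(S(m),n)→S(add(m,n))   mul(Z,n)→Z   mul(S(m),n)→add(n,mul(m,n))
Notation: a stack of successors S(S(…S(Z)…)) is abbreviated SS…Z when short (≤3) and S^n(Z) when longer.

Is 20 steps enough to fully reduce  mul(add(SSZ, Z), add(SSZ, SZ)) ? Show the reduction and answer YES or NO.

Answer: YES — reaches normal form S^6(Z) in 20 ≤ 20 steps

Working:
  start: mul(add(SSZ, Z), add(SSZ, SZ))
  [1] mul(S(add(SZ, Z)), add(SSZ, SZ))
  [2] add(add(SSZ, SZ), mul(add(SZ, Z), add(SSZ, SZ)))
  [3] add(S(add(SZ, SZ)), mul(add(SZ, Z), add(SSZ, SZ)))
  [4] S(add(add(SZ, SZ), mul(add(SZ, Z), add(SSZ, SZ))))
  [5] S(add(S(add(Z, SZ)), mul(add(SZ, Z), add(SSZ, SZ))))
  [6] S(S(add(add(Z, SZ), mul(add(SZ, Z), add(SSZ, SZ)))))
  [7] S(S(add(SZ, mul(add(SZ, Z), add(SSZ, SZ)))))
  [8] S(S(S(add(Z, mul(add(SZ, Z), add(SSZ, SZ))))))
  [9] S(S(S(mul(add(SZ, Z), add(SSZ, SZ)))))
  [10] S(S(S(mul(S(add(Z, Z)), add(SSZ, SZ)))))
  [11] S(S(S(add(add(SSZ, SZ), mul(add(Z, Z), add(SSZ, SZ))))))
  [12] S(S(S(add(S(add(SZ, SZ)), mul(add(Z, Z), add(SSZ, SZ))))))
  [13] S(S(S(S(add(add(SZ, SZ), mul(add(Z, Z), add(SSZ, SZ)))))))
  [14] S(S(S(S(add(S(add(Z, SZ)), mul(add(Z, Z), add(SSZ, SZ)))))))
  [15] S(S(S(S(S(add(add(Z, SZ), mul(add(Z, Z), add(SSZ, SZ))))))))
  [16] S(S(S(S(S(add(SZ, mul(add(Z, Z), add(SSZ, SZ))))))))
  [17] S(S(S(S(S(S(add(Z, mul(add(Z, Z), add(SSZ, SZ)))))))))
  [18] S(S(S(S(S(S(mul(add(Z, Z), add(SSZ, SZ))))))))
  [19] S(S(S(S(S(S(mul(Z, add(SSZ, SZ))))))))
  [20] S^6(Z)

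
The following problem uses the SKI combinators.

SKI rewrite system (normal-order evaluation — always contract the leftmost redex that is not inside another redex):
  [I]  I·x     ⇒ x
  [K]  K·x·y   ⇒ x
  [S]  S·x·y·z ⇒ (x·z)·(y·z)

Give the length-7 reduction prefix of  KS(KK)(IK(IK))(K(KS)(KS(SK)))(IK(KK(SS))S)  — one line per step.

Answer: after 7 steps: KS

Working:
  start: KS(KK)(IK(IK))(K(KS)(KS(SK)))(IK(KK(SS))S)
  →1  S(IK(IK))(K(KS)(KS(SK)))(IK(KK(SS))S)
  →2  IK(IK)(IK(KK(SS))S)(K(KS)(KS(SK))(IK(KK(SS))S))
  →3  K(IK)(IK(KK(SS))S)(K(KS)(KS(SK))(IK(KK(SS))S))
  →4  IK(K(KS)(KS(SK))(IK(KK(SS))S))
  →5  K(K(KS)(KS(SK))(IK(KK(SS))S))
  →6  K(KS(IK(KK(SS))S))
  →7  KS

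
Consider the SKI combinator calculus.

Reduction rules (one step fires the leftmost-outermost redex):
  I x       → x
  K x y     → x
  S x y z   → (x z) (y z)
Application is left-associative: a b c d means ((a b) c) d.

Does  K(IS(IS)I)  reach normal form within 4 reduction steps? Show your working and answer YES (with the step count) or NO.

Answer: YES — reaches normal form K(SSI) in 2 ≤ 4 steps

Derivation:
  start: K(IS(IS)I)
  →1  K(S(IS)I)
  →2  K(SSI)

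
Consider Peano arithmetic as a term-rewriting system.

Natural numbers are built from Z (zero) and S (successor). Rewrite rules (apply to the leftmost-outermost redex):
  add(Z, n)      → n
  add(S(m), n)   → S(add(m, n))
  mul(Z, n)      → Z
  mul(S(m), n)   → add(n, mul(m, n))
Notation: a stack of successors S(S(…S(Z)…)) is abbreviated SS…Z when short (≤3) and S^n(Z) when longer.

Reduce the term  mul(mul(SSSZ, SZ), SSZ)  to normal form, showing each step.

Answer: normal form = S^6(Z)  (in 23 steps)

Working:
  start: mul(mul(SSSZ, SZ), SSZ)
  [1] mul(add(SZ, mul(SSZ, SZ)), SSZ)
  [2] mul(S(add(Z, mul(SSZ, SZ))), SSZ)
  [3] add(SSZ, mul(add(Z, mul(SSZ, SZ)), SSZ))
  [4] S(add(SZ, mul(add(Z, mul(SSZ, SZ)), SSZ)))
  [5] S(S(add(Z, mul(add(Z, mul(SSZ, SZ)), SSZ))))
  [6] S(S(mul(add(Z, mul(SSZ, SZ)), SSZ)))
  [7] S(S(mul(mul(SSZ, SZ), SSZ)))
  [8] S(S(mul(add(SZ, mul(SZ, SZ)), SSZ)))
  [9] S(S(mul(S(add(Z, mul(SZ, SZ))), SSZ)))
  [10] S(S(add(SSZ, mul(add(Z, mul(SZ, SZ)), SSZ))))
  [11] S(S(S(add(SZ, mul(add(Z, mul(SZ, SZ)), SSZ)))))
  [12] S(S(S(S(add(Z, mul(add(Z, mul(SZ, SZ)), SSZ))))))
  [13] S(S(S(S(mul(add(Z, mul(SZ, SZ)), SSZ)))))
  [14] S(S(S(S(mul(mul(SZ, SZ), SSZ)))))
  [15] S(S(S(S(mul(add(SZ, mul(Z, SZ)), SSZ)))))
  [16] S(S(S(S(mul(S(add(Z, mul(Z, SZ))), SSZ)))))
  [17] S(S(S(S(add(SSZ, mul(add(Z, mul(Z, SZ)), SSZ))))))
  [18] S(S(S(S(S(add(SZ, mul(add(Z, mul(Z, SZ)), SSZ)))))))
  [19] S(S(S(S(S(S(add(Z, mul(add(Z, mul(Z, SZ)), SSZ))))))))
  [20] S(S(S(S(S(S(mul(add(Z, mul(Z, SZ)), SSZ)))))))
  [21] S(S(S(S(S(S(mul(mul(Z, SZ), SSZ)))))))
  [22] S(S(S(S(S(S(mul(Z, SSZ)))))))
  [23] S^6(Z)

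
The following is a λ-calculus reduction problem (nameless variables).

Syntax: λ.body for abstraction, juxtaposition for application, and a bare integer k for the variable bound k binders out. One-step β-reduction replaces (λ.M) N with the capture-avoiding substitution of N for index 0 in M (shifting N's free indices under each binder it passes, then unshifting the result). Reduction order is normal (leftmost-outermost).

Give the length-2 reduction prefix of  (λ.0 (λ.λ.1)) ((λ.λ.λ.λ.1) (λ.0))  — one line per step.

Answer: after 2 steps: (λ.λ.λ.1) (λ.λ.1)

Derivation:
  start: (λ.0 (λ.λ.1)) ((λ.λ.λ.λ.1) (λ.0))
  step 1: (λ.λ.λ.λ.1) (λ.0) (λ.λ.1)
  step 2: (λ.λ.λ.1) (λ.λ.1)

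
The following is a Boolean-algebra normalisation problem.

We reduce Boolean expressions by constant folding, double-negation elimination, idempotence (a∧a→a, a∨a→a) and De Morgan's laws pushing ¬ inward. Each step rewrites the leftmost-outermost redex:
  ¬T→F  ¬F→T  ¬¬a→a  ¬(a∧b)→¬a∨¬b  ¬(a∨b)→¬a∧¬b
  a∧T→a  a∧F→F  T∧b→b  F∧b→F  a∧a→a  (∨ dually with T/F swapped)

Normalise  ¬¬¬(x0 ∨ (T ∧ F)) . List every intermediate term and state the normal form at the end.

  start: ¬¬¬(x0 ∨ (T ∧ F))
  →1  ¬(x0 ∨ (T ∧ F))
  →2  ¬x0 ∧ ¬(T ∧ F)
  →3  ¬x0 ∧ (¬T ∨ ¬F)
  →4  ¬x0 ∧ (F ∨ ¬F)
  →5  ¬x0 ∧ ¬F
  →6  ¬x0 ∧ T
  →7  ¬x0

Answer: normal form = ¬x0  (in 7 steps)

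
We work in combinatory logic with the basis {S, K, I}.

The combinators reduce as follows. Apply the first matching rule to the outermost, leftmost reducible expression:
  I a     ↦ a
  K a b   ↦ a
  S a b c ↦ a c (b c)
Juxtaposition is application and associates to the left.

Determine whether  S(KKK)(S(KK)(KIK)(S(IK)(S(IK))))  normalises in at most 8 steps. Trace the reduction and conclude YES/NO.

  start: S(KKK)(S(KK)(KIK)(S(IK)(S(IK))))
  [1] SK(S(KK)(KIK)(S(IK)(S(IK))))
  [2] SK(KK(S(IK)(S(IK)))(KIK(S(IK)(S(IK)))))
  [3] SK(K(KIK(S(IK)(S(IK)))))
  [4] SK(K(I(S(IK)(S(IK)))))
  [5] SK(K(S(IK)(S(IK))))
  [6] SK(K(SK(S(IK))))
  [7] SK(K(SK(SK)))

Answer: YES — reaches normal form SK(K(SK(SK))) in 7 ≤ 8 steps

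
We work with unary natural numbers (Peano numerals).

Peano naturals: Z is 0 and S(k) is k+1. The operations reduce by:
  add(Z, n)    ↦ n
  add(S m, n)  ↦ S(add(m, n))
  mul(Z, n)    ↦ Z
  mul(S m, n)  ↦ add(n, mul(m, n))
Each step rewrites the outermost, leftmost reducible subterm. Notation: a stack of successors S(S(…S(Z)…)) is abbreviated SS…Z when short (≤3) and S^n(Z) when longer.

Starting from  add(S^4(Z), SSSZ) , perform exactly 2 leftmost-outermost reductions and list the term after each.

  start: add(S^4(Z), SSSZ)
  →1  S(add(SSSZ, SSSZ))
  →2  S(S(add(SSZ, SSSZ)))

Answer: after 2 steps: S(S(add(SSZ, SSSZ)))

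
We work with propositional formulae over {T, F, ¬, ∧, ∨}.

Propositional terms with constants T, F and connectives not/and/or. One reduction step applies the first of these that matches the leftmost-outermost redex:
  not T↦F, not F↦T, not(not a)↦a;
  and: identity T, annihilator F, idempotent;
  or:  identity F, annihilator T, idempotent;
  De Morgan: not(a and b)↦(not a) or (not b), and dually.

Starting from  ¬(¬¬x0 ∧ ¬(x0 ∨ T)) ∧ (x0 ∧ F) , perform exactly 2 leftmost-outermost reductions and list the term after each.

Answer: after 2 steps: (¬x0 ∨ ¬¬(x0 ∨ T)) ∧ (x0 ∧ F)

Reduction:
  start: ¬(¬¬x0 ∧ ¬(x0 ∨ T)) ∧ (x0 ∧ F)
  [1] (¬¬¬x0 ∨ ¬¬(x0 ∨ T)) ∧ (x0 ∧ F)
  [2] (¬x0 ∨ ¬¬(x0 ∨ T)) ∧ (x0 ∧ F)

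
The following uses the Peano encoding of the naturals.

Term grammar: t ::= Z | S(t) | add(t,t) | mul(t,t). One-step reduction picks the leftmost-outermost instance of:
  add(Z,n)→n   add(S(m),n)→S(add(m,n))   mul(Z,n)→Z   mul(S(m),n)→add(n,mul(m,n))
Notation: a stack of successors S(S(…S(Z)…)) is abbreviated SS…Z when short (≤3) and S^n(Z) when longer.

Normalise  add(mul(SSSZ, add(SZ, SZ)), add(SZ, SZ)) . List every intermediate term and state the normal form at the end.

  start: add(mul(SSSZ, add(SZ, SZ)), add(SZ, SZ))
  [1] add(add(add(SZ, SZ), mul(SSZ, add(SZ, SZ))), add(SZ, SZ))
  [2] add(add(S(add(Z, SZ)), mul(SSZ, add(SZ, SZ))), add(SZ, SZ))
  [3] add(S(add(add(Z, SZ), mul(SSZ, add(SZ, SZ)))), add(SZ, SZ))
  [4] S(add(add(add(Z, SZ), mul(SSZ, add(SZ, SZ))), add(SZ, SZ)))
  [5] S(add(add(SZ, mul(SSZ, add(SZ, SZ))), add(SZ, SZ)))
  [6] S(add(S(add(Z, mul(SSZ, add(SZ, SZ)))), add(SZ, SZ)))
  [7] S(S(add(add(Z, mul(SSZ, add(SZ, SZ))), add(SZ, SZ))))
  [8] S(S(add(mul(SSZ, add(SZ, SZ)), add(SZ, SZ))))
  [9] S(S(add(add(add(SZ, SZ), mul(SZ, add(SZ, SZ))), add(SZ, SZ))))
  [10] S(S(add(add(S(add(Z, SZ)), mul(SZ, add(SZ, SZ))), add(SZ, SZ))))
  [11] S(S(add(S(add(add(Z, SZ), mul(SZ, add(SZ, SZ)))), add(SZ, SZ))))
  [12] S(S(S(add(add(add(Z, SZ), mul(SZ, add(SZ, SZ))), add(SZ, SZ)))))
  [13] S(S(S(add(add(SZ, mul(SZ, add(SZ, SZ))), add(SZ, SZ)))))
  [14] S(S(S(add(S(add(Z, mul(SZ, add(SZ, SZ)))), add(SZ, SZ)))))
  [15] S(S(S(S(add(add(Z, mul(SZ, add(SZ, SZ))), add(SZ, SZ))))))
  [16] S(S(S(S(add(mul(SZ, add(SZ, SZ)), add(SZ, SZ))))))
  [17] S(S(S(S(add(add(add(SZ, SZ), mul(Z, add(SZ, SZ))), add(SZ, SZ))))))
  [18] S(S(S(S(add(add(S(add(Z, SZ)), mul(Z, add(SZ, SZ))), add(SZ, SZ))))))
  [19] S(S(S(S(add(S(add(add(Z, SZ), mul(Z, add(SZ, SZ)))), add(SZ, SZ))))))
  [20] S(S(S(S(S(add(add(add(Z, SZ), mul(Z, add(SZ, SZ))), add(SZ, SZ)))))))
  [21] S(S(S(S(S(add(add(SZ, mul(Z, add(SZ, SZ))), add(SZ, SZ)))))))
  [22] S(S(S(S(S(add(S(add(Z, mul(Z, add(SZ, SZ)))), add(SZ, SZ)))))))
  [23] S(S(S(S(S(S(add(add(Z, mul(Z, add(SZ, SZ))), add(SZ, SZ))))))))
  [24] S(S(S(S(S(S(add(mul(Z, add(SZ, SZ)), add(SZ, SZ))))))))
  [25] S(S(S(S(S(S(add(Z, add(SZ, SZ))))))))
  [26] S(S(S(S(S(S(add(SZ, SZ)))))))
  [27] S(S(S(S(S(S(S(add(Z, SZ))))))))
  [28] S^8(Z)

Answer: normal form = S^8(Z)  (in 28 steps)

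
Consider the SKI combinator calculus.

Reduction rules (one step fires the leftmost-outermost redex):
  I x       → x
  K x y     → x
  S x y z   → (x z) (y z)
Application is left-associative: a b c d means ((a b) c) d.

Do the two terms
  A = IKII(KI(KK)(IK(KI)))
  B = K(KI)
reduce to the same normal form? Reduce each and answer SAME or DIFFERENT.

Answer: SAME — A ⇓ K(KI), B ⇓ K(KI)

Reduction:
Term A:
  start: IKII(KI(KK)(IK(KI)))
  step 1: KII(KI(KK)(IK(KI)))
  step 2: I(KI(KK)(IK(KI)))
  step 3: KI(KK)(IK(KI))
  step 4: I(IK(KI))
  step 5: IK(KI)
  step 6: K(KI)

Term B:
  start: K(KI)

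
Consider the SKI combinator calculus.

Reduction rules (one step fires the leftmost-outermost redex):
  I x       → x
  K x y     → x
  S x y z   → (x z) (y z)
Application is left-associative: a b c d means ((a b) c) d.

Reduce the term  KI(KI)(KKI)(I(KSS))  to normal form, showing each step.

Answer: normal form = KS  (in 5 steps)

Working:
  start: KI(KI)(KKI)(I(KSS))
  step 1: I(KKI)(I(KSS))
  step 2: KKI(I(KSS))
  step 3: K(I(KSS))
  step 4: K(KSS)
  step 5: KS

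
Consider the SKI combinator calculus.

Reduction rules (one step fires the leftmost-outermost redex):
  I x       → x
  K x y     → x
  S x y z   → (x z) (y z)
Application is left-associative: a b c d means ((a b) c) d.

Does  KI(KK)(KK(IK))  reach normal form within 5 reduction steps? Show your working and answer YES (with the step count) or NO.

  start: KI(KK)(KK(IK))
  [1] I(KK(IK))
  [2] KK(IK)
  [3] K

Answer: YES — reaches normal form K in 3 ≤ 5 steps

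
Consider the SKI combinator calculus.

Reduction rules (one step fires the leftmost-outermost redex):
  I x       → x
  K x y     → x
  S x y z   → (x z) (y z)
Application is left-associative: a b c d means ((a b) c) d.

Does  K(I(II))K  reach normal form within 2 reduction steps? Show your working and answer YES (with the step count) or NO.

Answer: NO — after 2 steps the term is II, not yet normal

Derivation:
  start: K(I(II))K
  step 1: I(II)
  step 2: II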